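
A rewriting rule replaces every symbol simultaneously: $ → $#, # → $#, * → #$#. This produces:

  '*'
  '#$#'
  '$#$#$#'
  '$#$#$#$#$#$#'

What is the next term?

Rewriting each symbol of $#$#$#$#$#$#: $→$#, #→$#, $→$#, #→$#, $→$#, #→$#, $→$#, #→$#, $→$#, #→$#, $→$#, #→$#, which concatenates to $# $# $# $# $# $# $# $# $# $# $# $#.

$#$#$#$#$#$#$#$#$#$#$#$#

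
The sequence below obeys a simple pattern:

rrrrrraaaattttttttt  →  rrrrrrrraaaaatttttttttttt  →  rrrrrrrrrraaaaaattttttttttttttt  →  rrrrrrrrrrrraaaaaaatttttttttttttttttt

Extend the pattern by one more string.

rrrrrrrrrrrrrraaaaaaaattttttttttttttttttttt

Each string has the form r^{2n} a^{n+1} t^{3n}, where the shown terms are n = 3, 4, 5, 6.
For the next term, n = 7, so the run lengths are 14, 8, 21.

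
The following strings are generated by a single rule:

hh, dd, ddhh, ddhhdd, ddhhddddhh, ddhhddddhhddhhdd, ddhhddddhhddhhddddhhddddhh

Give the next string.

ddhhddddhhddhhddddhhddddhhddhhddddhhddhhdd

From term 3 onward, concatenate the last term with the second-to-last: dd·hh = ddhh, ddhh·dd = ddhhdd, …
Continuing: ddhhddddhhddhhddddhhddddhh · ddhhddddhhddhhdd gives term 8.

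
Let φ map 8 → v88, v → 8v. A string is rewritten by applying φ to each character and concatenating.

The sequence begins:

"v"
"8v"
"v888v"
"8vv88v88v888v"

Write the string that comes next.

Replace each of the 13 characters of 8vv88v88v888v in place — v88 8v 8v v88 v88 8v v88 v88 8v v88 v88 v88 8v — and concatenate.

v888v8vv88v888vv88v888vv88v88v888v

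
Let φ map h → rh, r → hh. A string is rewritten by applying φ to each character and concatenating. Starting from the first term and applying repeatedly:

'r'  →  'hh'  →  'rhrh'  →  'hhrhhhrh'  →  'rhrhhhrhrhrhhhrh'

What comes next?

Applying the rule to each of the 16 symbols of rhrhhhrhrhrhhhrh gives the pieces hh rh hh rh rh rh hh rh hh rh hh rh rh rh hh rh, which concatenate to the answer.

hhrhhhrhrhrhhhrhhhrhhhrhrhrhhhrh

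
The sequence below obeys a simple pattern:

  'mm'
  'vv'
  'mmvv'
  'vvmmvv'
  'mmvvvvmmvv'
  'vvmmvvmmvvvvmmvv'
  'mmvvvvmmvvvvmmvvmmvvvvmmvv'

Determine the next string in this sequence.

From term 3 onward, concatenate the second-to-last term with the last: mm·vv = mmvv, vv·mmvv = vvmmvv, …
The next term joins vvmmvvmmvvvvmmvv and mmvvvvmmvvvvmmvvmmvvvvmmvv.

vvmmvvmmvvvvmmvvmmvvvvmmvvvvmmvvmmvvvvmmvv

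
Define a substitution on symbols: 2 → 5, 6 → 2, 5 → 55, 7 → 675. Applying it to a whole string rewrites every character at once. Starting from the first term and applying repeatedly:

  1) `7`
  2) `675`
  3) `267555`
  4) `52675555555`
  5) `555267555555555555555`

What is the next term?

Applying the rule to each of the 21 symbols of 555267555555555555555 gives the pieces 55 55 55 5 2 675 55 55 55 55 55 55 55 55 55 55 55 55 55 55 55, which concatenate to the answer.

55555552675555555555555555555555555555555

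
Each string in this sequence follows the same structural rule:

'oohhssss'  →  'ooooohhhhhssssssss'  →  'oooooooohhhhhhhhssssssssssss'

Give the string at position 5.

oooooooooooooohhhhhhhhhhhhhhssssssssssssssssssss

The n-th term is 3n-1 o's then 3n-1 h's then 4n s's (n = 1, 2, …).
At n = 5 the blocks have lengths 14, 14, 20.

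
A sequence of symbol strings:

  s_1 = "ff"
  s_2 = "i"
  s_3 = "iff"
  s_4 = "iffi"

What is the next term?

iffiiff

Each term (from the third on) is the previous term followed by the one before it: term 3 = i·ff = iff.
The next term joins iffi and iff.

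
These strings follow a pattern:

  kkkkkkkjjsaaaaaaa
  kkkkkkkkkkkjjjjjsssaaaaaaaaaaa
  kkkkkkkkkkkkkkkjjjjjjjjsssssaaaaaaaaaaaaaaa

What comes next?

The n-th term is 4n+3 k's then 3n-1 j's then 2n-1 s's then 4n+3 a's (n = 1, 2, …).
At n = 4 the blocks have lengths 19, 11, 7, 19.

kkkkkkkkkkkkkkkkkkkjjjjjjjjjjjsssssssaaaaaaaaaaaaaaaaaaa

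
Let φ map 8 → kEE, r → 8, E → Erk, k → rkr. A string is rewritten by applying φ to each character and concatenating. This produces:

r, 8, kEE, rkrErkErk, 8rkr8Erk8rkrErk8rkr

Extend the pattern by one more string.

φ(8rkr8Erk8rkrErk8rkr) expands symbol-by-symbol to kEE 8 rkr 8 kEE Erk 8 rkr kEE 8 rkr 8 Erk 8 rkr kEE 8 rkr 8; joining the 19 pieces gives the next term.

kEE8rkr8kEEErk8rkrkEE8rkr8Erk8rkrkEE8rkr8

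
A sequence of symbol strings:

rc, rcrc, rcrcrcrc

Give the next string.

Each string is two copies of the previous one concatenated.
So the next term is two copies of rcrcrcrc.

rcrcrcrcrcrcrcrc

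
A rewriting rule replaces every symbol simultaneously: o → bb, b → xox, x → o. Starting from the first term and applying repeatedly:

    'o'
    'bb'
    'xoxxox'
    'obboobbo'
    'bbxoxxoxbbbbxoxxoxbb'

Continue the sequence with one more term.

Rewriting the 20 symbols of bbxoxxoxbbbbxoxxoxbb one by one yields xox xox o bb o o bb o xox xox xox xox o bb o o bb o xox xox; concatenated:

xoxxoxobboobboxoxxoxxoxxoxobboobboxoxxox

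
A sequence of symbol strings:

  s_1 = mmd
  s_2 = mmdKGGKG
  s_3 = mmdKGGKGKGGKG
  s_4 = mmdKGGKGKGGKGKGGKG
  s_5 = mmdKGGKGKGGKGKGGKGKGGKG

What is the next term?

The strings grow by a fixed suffix KGGKG each time.
Applying this once more to mmdKGGKGKGGKGKGGKGKGGKG:

mmdKGGKGKGGKGKGGKGKGGKGKGGKG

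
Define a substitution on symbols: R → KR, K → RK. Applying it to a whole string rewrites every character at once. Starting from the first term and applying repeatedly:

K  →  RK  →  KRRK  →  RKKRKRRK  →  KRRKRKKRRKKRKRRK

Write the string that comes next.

Applying the rule to each of the 16 symbols of KRRKRKKRRKKRKRRK gives the pieces RK KR KR RK KR RK RK KR KR RK RK KR RK KR KR RK, which concatenate to the answer.

RKKRKRRKKRRKRKKRKRRKRKKRRKKRKRRK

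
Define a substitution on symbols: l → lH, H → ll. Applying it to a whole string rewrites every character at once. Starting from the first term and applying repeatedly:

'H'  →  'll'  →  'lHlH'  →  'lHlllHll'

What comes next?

Apply φ to lHlllHll symbol by symbol: l→lH, H→ll, l→lH, l→lH, l→lH, H→ll, l→lH, l→lH; joined: lH ll lH lH lH ll lH lH.

lHlllHlHlHlllHlH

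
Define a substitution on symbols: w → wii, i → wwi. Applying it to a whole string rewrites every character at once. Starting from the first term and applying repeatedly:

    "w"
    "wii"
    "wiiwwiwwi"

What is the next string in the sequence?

wiiwwiwwiwiiwiiwwiwiiwiiwwi

Expanding wiiwwiwwi: w→wii, i→wwi, i→wwi, w→wii, w→wii, i→wwi, w→wii, w→wii, i→wwi. Concatenated: wii wwi wwi wii wii wwi wii wii wwi.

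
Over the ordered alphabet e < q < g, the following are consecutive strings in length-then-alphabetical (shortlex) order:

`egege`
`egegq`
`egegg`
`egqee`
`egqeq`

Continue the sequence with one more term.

Treat egqeq as a base-3 numeral over the given alphabet and add one, carrying through any trailing g's.

egqeg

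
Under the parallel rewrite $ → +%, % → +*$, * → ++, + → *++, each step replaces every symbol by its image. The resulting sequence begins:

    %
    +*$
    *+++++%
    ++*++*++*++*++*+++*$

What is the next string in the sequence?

Rewriting the 20 symbols of ++*++*++*++*++*+++*$ one by one yields *++ *++ ++ *++ *++ ++ *++ *++ ++ *++ *++ ++ *++ *++ ++ *++ *++ *++ ++ +%; concatenated:

*++*++++*++*++++*++*++++*++*++++*++*++++*++*++*+++++%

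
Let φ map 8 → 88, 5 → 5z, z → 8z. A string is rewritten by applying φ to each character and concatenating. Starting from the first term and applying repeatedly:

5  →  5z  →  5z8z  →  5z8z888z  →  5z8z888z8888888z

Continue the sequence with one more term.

Replace each of the 16 characters of 5z8z888z8888888z in place — 5z 8z 88 8z 88 88 88 8z 88 88 88 88 88 88 88 8z — and concatenate.

5z8z888z8888888z888888888888888z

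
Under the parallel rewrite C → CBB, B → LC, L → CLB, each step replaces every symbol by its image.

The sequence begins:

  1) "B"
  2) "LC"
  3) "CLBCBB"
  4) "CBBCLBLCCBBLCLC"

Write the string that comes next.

Rewriting the 15 symbols of CBBCLBLCCBBLCLC one by one yields CBB LC LC CBB CLB LC CLB CBB CBB LC LC CLB CBB CLB CBB; concatenated:

CBBLCLCCBBCLBLCCLBCBBCBBLCLCCLBCBBCLBCBB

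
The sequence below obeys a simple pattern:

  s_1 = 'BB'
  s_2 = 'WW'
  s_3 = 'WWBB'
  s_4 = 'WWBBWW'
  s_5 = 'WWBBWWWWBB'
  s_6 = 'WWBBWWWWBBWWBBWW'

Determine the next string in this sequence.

WWBBWWWWBBWWBBWWWWBBWWWWBB

From term 3 onward, concatenate the last term with the second-to-last: WW·BB = WWBB, WWBB·WW = WWBBWW, …
So term 7 is WWBBWWWWBBWWBBWW·WWBBWWWWBB.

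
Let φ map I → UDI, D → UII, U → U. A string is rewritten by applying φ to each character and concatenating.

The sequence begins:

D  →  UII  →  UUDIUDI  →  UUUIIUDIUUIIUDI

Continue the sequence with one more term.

Applying the rule to each of the 15 symbols of UUUIIUDIUUIIUDI gives the pieces U U U UDI UDI U UII UDI U U UDI UDI U UII UDI, which concatenate to the answer.

UUUUDIUDIUUIIUDIUUUDIUDIUUIIUDI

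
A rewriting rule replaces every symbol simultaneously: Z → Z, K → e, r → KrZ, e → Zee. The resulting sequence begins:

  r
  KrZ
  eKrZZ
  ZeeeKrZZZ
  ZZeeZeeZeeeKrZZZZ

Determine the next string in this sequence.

ZZZeeZeeZZeeZeeZZeeZeeZeeeKrZZZZZ

Replace each of the 17 characters of ZZeeZeeZeeeKrZZZZ in place — Z Z Zee Zee Z Zee Zee Z Zee Zee Zee e KrZ Z Z Z Z — and concatenate.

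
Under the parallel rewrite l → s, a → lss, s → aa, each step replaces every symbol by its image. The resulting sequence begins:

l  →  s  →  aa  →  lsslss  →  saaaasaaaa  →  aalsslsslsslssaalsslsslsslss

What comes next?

lsslsssaaaasaaaasaaaasaaaalsslsssaaaasaaaasaaaasaaaa

φ(aalsslsslsslssaalsslsslsslss) expands symbol-by-symbol to lss lss s aa aa s aa aa s aa aa s aa aa lss lss s aa aa s aa aa s aa aa s aa aa; joining the 28 pieces gives the next term.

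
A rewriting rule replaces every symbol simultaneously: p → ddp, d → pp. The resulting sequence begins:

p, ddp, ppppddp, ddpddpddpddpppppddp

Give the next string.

Replace each of the 19 characters of ddpddpddpddpppppddp in place — pp pp ddp pp pp ddp pp pp ddp pp pp ddp ddp ddp ddp ddp pp pp ddp — and concatenate.

ppppddpppppddpppppddpppppddpddpddpddpddpppppddp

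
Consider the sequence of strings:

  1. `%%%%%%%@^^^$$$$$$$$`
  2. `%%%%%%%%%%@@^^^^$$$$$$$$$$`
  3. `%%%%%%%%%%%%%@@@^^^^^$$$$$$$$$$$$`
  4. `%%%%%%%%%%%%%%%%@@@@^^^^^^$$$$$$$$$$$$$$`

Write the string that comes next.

Reading off run lengths: % runs 7, 10, 13, 16; @ runs 1, 2, 3, 4; ^ runs 3, 4, 5, 6; $ runs 8, 10, 12, 14 — each is linear in n, where the shown terms are n = 3, 4, 5, 6.
Setting n = 7 gives 19, 5, 7, 16 characters in each block.

%%%%%%%%%%%%%%%%%%%@@@@@^^^^^^^$$$$$$$$$$$$$$$$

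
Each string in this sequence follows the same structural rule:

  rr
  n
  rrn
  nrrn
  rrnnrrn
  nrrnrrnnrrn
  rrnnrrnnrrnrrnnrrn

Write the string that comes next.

Each term (from the third on) is the two preceding terms concatenated in order: term 3 = rr·n = rrn.
Continuing: nrrnrrnnrrn · rrnnrrnnrrnrrnnrrn gives term 8.

nrrnrrnnrrnrrnnrrnnrrnrrnnrrn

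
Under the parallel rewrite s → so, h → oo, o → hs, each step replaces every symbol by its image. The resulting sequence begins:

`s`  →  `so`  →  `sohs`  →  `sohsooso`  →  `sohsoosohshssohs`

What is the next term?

Rewriting the 16 symbols of sohsoosohshssohs one by one yields so hs oo so hs hs so hs oo so oo so so hs oo so; concatenated:

sohsoosohshssohsoosooososohsooso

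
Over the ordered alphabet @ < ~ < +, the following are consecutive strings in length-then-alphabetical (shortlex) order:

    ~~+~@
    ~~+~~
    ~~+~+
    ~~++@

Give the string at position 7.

~+@@@

Stepping forward 3 times from ~~++@: ~~++@ → ~~++~ → ~~+++, then the target.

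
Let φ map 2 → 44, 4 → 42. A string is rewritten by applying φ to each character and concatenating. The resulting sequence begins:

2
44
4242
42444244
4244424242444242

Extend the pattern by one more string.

Applying the rule to each of the 16 symbols of 4244424242444242 gives the pieces 42 44 42 42 42 44 42 44 42 44 42 42 42 44 42 44, which concatenate to the answer.

42444242424442444244424242444244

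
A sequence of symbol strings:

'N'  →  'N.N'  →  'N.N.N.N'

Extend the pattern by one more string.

N.N.N.N.N.N.N.N

Every step duplicates the string with '.' between the halves.
So the next term is two copies of N.N.N.N with '.' between the halves.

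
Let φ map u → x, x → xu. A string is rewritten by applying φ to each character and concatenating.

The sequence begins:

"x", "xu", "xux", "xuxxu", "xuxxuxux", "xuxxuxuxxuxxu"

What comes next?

Applying the rule to each of the 13 symbols of xuxxuxuxxuxxu gives the pieces xu x xu xu x xu x xu xu x xu xu x, which concatenate to the answer.

xuxxuxuxxuxxuxuxxuxux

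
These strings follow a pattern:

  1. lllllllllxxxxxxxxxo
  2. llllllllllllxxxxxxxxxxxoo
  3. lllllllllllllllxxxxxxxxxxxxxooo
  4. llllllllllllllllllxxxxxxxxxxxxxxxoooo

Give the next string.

Term n consists of 3n l's, followed by 2n+3 x's, followed by n-2 o's, where the shown terms are n = 3, 4, 5, 6.
For the next term, n = 7, so the run lengths are 21, 17, 5.

lllllllllllllllllllllxxxxxxxxxxxxxxxxxooooo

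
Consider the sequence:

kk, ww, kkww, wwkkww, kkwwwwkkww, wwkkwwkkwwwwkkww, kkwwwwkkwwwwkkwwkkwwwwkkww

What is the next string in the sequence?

From term 3 onward, concatenate the second-to-last term with the last: kk·ww = kkww, ww·kkww = wwkkww, …
The next term joins wwkkwwkkwwwwkkww and kkwwwwkkwwwwkkwwkkwwwwkkww.

wwkkwwkkwwwwkkwwkkwwwwkkwwwwkkwwkkwwwwkkww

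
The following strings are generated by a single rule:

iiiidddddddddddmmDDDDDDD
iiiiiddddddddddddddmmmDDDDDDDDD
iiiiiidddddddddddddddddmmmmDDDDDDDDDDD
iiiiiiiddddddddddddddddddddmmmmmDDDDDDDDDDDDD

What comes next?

Each string has the form i^{n+1} d^{3n+2} m^{n-1} D^{2n+1}, where the shown terms are n = 3, 4, 5, 6.
Setting n = 7 gives 8, 23, 6, 15 characters in each block.

iiiiiiiidddddddddddddddddddddddmmmmmmDDDDDDDDDDDDDDD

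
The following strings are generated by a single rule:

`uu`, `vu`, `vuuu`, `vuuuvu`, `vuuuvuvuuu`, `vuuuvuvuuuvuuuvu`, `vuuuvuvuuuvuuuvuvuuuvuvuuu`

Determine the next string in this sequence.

vuuuvuvuuuvuuuvuvuuuvuvuuuvuuuvuvuuuvuuuvu

This is a Fibonacci-style word recurrence s(k) = s(k−1)·s(k−2): e.g. vu·uu = vuuu.
So term 8 is vuuuvuvuuuvuuuvuvuuuvuvuuu·vuuuvuvuuuvuuuvu.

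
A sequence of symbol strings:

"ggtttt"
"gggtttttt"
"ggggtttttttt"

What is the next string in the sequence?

gggggtttttttttt

Term n consists of n g's, followed by 2n t's, where the shown terms are n = 2, 3, 4.
Setting n = 5 gives 5, 10 characters in each block.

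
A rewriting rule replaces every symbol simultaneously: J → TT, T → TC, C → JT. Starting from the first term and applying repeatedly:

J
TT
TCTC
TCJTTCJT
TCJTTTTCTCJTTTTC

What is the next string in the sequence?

Rewriting the 16 symbols of TCJTTTTCTCJTTTTC one by one yields TC JT TT TC TC TC TC JT TC JT TT TC TC TC TC JT; concatenated:

TCJTTTTCTCTCTCJTTCJTTTTCTCTCTCJT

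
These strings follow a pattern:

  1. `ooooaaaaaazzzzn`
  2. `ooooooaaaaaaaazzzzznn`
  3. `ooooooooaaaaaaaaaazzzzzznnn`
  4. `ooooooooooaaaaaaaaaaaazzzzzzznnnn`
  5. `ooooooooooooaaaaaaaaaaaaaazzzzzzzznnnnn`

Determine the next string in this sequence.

ooooooooooooooaaaaaaaaaaaaaaaazzzzzzzzznnnnnn

Each string has the form o^{2n} a^{2n+2} z^{n+2} n^{n-1}, where the shown terms are n = 2, 3, 4, 5, 6.
At n = 7 the blocks have lengths 14, 16, 9, 6.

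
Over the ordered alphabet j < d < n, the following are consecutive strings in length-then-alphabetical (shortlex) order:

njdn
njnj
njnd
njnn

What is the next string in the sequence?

ndjj

Find the rightmost character of njnn below n, bump it to the next letter, and reset everything to its right to j.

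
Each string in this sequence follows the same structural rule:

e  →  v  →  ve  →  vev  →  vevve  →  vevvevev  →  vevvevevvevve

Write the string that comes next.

From term 3 onward, concatenate the last term with the second-to-last: v·e = ve, ve·v = vev, …
The next term joins vevvevevvevve and vevvevev.

vevvevevvevvevevvevev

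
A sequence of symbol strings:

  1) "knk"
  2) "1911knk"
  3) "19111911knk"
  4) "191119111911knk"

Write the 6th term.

19111911191119111911knk

The strings grow by a fixed prefix 1911 each time.
From 191119111911knk, 2 further steps: 191119111911knk → 1911191119111911knk → (answer).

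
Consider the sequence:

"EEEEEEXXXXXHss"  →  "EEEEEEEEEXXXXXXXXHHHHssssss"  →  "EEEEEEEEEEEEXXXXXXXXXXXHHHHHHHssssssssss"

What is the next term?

Term n consists of 3n+3 E's, followed by 3n+2 X's, followed by 3n-2 H's, followed by 4n-2 s's (n = 1, 2, …).
Setting n = 4 gives 15, 14, 10, 14 characters in each block.

EEEEEEEEEEEEEEEXXXXXXXXXXXXXXHHHHHHHHHHssssssssssssss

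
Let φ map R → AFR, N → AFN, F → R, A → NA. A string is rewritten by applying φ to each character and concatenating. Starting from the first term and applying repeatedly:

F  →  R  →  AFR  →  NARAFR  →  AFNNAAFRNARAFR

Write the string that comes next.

Applying the rule to each of the 14 symbols of AFNNAAFRNARAFR gives the pieces NA R AFN AFN NA NA R AFR AFN NA AFR NA R AFR, which concatenate to the answer.

NARAFNAFNNANARAFRAFNNAAFRNARAFR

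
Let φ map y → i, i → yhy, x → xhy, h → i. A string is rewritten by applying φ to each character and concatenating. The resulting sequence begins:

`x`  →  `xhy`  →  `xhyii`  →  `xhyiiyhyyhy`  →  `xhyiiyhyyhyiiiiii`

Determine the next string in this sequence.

xhyiiyhyyhyiiiiiiyhyyhyyhyyhyyhyyhy

φ(xhyiiyhyyhyiiiiii) expands symbol-by-symbol to xhy i i yhy yhy i i i i i i yhy yhy yhy yhy yhy yhy; joining the 17 pieces gives the next term.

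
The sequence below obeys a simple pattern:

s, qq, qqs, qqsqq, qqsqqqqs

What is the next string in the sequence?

Each term (from the third on) is the previous term followed by the one before it: term 3 = qq·s = qqs.
Continuing: qqsqqqqs · qqsqq gives term 6.

qqsqqqqsqqsqq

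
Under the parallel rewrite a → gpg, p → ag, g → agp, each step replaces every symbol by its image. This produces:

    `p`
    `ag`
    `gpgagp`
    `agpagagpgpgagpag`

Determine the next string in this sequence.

φ(agpagagpgpgagpag) expands symbol-by-symbol to gpg agp ag gpg agp gpg agp ag agp ag agp gpg agp ag gpg agp; joining the 16 pieces gives the next term.

gpgagpaggpgagpgpgagpagagpagagpgpgagpaggpgagp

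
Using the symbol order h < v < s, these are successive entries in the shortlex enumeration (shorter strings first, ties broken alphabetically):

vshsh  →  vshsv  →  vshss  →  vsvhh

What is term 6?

Advancing 2 positions from vsvhh through vsvhh → vsvhv reaches term 6.

vsvhs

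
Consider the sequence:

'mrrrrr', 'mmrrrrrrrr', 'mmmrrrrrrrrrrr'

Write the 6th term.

Term n consists of n m's, followed by 3n+2 r's (n = 1, 2, …).
Setting n = 6 gives 6, 20 characters in each block.

mmmmmmrrrrrrrrrrrrrrrrrrrr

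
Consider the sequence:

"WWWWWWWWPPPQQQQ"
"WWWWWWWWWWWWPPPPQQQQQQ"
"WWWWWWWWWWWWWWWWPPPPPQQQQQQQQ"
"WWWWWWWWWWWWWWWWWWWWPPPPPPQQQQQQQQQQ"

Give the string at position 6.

WWWWWWWWWWWWWWWWWWWWWWWWWWWWPPPPPPPPQQQQQQQQQQQQQQ

Reading off run lengths: W runs 8, 12, 16, 20; P runs 3, 4, 5, 6; Q runs 4, 6, 8, 10 — each is linear in n, where the shown terms are n = 2, 3, 4, 5.
For term 6, n = 7, so the run lengths are 28, 8, 14.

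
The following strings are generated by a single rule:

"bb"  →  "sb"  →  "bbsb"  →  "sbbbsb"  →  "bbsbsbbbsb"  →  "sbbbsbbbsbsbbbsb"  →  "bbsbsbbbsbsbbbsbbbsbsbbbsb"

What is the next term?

sbbbsbbbsbsbbbsbbbsbsbbbsbsbbbsbbbsbsbbbsb

This is a Fibonacci-style word recurrence s(k) = s(k−2)·s(k−1): e.g. bb·sb = bbsb.
Continuing: sbbbsbbbsbsbbbsb · bbsbsbbbsbsbbbsbbbsbsbbbsb gives term 8.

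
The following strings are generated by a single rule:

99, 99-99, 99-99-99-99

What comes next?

Each string is two copies of the previous one joined by '-'.
Doubling 99-99-99-99 with '-' between the halves:

99-99-99-99-99-99-99-99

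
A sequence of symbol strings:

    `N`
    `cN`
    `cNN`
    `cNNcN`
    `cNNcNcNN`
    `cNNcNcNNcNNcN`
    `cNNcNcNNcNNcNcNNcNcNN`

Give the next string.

Each term (from the third on) is the previous term followed by the one before it: term 3 = cN·N = cNN.
The next term joins cNNcNcNNcNNcNcNNcNcNN and cNNcNcNNcNNcN.

cNNcNcNNcNNcNcNNcNcNNcNNcNcNNcNNcN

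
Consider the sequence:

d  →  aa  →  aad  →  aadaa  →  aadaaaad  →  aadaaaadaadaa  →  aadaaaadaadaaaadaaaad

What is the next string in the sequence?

From term 3 onward, concatenate the last term with the second-to-last: aa·d = aad, aad·aa = aadaa, …
The next term joins aadaaaadaadaaaadaaaad and aadaaaadaadaa.

aadaaaadaadaaaadaaaadaadaaaadaadaa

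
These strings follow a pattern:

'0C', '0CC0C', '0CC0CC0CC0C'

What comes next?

s(k+1) = s(k)·C·s(k) — each term doubles the last with 'C' between the halves.
So the next term is two copies of 0CC0CC0CC0C with 'C' between the halves.

0CC0CC0CC0CC0CC0CC0CC0C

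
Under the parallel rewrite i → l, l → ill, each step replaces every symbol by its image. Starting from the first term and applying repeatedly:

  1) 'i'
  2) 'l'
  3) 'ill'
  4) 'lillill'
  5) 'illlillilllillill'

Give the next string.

lillillilllillilllillillilllillilllillill

φ(illlillilllillill) expands symbol-by-symbol to l ill ill ill l ill ill l ill ill ill l ill ill l ill ill; joining the 17 pieces gives the next term.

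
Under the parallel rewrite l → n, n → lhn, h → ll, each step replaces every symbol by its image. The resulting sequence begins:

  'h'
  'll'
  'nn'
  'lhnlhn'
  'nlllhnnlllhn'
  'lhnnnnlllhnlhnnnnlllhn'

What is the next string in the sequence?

nlllhnlhnlhnlhnnnnlllhnnlllhnlhnlhnlhnnnnlllhn

φ(lhnnnnlllhnlhnnnnlllhn) expands symbol-by-symbol to n ll lhn lhn lhn lhn n n n ll lhn n ll lhn lhn lhn lhn n n n ll lhn; joining the 22 pieces gives the next term.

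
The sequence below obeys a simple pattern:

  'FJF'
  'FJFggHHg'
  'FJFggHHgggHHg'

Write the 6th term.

FJFggHHgggHHgggHHgggHHgggHHg

Each term is the previous one with ggHHg appended.
From FJFggHHgggHHg, 3 further steps: FJFggHHgggHHg → FJFggHHgggHHgggHHg → FJFggHHgggHHgggHHgggHHg → (answer).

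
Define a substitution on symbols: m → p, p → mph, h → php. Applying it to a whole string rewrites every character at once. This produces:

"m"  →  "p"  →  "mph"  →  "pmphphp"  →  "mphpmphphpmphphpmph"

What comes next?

pmphphpmphpmphphpmphphpmphpmphphpmphphpmphpmphphp

Replace each of the 19 characters of mphpmphphpmphphpmph in place — p mph php mph p mph php mph php mph p mph php mph php mph p mph php — and concatenate.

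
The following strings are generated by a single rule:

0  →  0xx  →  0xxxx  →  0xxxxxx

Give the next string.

0xxxxxxxx

Each term is the previous one with xx appended.
One more step from 0xxxxxx gives the answer.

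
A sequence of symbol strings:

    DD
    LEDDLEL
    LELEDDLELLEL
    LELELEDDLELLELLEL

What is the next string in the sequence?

LELELELEDDLELLELLELLEL

Each term wraps the previous one in LE on the left and LEL on the right.
One more step from LELELEDDLELLELLEL gives the answer.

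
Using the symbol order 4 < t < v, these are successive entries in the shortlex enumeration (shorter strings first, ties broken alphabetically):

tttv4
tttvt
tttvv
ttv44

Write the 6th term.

Advancing 2 positions from ttv44 through ttv44 → ttv4t reaches term 6.

ttv4v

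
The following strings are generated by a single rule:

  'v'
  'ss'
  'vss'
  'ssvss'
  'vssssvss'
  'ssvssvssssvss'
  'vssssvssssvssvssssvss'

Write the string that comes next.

ssvssvssssvssvssssvssssvssvssssvss

This is a Fibonacci-style word recurrence s(k) = s(k−2)·s(k−1): e.g. v·ss = vss.
The next term joins ssvssvssssvss and vssssvssssvssvssssvss.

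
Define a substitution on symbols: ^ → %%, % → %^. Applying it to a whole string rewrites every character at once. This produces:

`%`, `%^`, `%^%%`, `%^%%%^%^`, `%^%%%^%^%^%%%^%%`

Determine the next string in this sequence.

Applying the rule to each of the 16 symbols of %^%%%^%^%^%%%^%% gives the pieces %^ %% %^ %^ %^ %% %^ %% %^ %% %^ %^ %^ %% %^ %^, which concatenate to the answer.

%^%%%^%^%^%%%^%%%^%%%^%^%^%%%^%^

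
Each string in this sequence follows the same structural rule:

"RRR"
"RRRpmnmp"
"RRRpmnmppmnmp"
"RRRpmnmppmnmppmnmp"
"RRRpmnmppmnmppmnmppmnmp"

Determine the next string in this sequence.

Each term is the previous one with pmnmp appended.
One more step from RRRpmnmppmnmppmnmppmnmp gives the answer.

RRRpmnmppmnmppmnmppmnmppmnmp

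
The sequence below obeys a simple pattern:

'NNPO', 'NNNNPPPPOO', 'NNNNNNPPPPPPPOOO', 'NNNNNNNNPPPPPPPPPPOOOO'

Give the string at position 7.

NNNNNNNNNNNNNNPPPPPPPPPPPPPPPPPPPOOOOOOO

Term n consists of 2n N's, followed by 3n-2 P's, followed by n O's (n = 1, 2, …).
For term 7, n = 7, so the run lengths are 14, 19, 7.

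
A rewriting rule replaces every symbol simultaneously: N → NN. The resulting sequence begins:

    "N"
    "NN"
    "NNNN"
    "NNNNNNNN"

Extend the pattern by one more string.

Apply φ to NNNNNNNN symbol by symbol: N→NN, N→NN, N→NN, N→NN, N→NN, N→NN, N→NN, N→NN; joined: NN NN NN NN NN NN NN NN.

NNNNNNNNNNNNNNNN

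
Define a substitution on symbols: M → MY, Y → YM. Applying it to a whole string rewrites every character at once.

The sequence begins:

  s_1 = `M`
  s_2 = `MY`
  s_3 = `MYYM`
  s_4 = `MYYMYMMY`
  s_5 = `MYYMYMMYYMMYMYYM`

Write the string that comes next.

MYYMYMMYYMMYMYYMYMMYMYYMMYYMYMMY

Replace each of the 16 characters of MYYMYMMYYMMYMYYM in place — MY YM YM MY YM MY MY YM YM MY MY YM MY YM YM MY — and concatenate.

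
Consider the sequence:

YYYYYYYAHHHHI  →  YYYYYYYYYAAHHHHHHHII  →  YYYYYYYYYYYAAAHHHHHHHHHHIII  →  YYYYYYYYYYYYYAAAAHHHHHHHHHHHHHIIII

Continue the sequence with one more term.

YYYYYYYYYYYYYYYAAAAAHHHHHHHHHHHHHHHHIIIII

Term n consists of 2n+3 Y's, followed by n-1 A's, followed by 3n-2 H's, followed by n-1 I's, where the shown terms are n = 2, 3, 4, 5.
Setting n = 6 gives 15, 5, 16, 5 characters in each block.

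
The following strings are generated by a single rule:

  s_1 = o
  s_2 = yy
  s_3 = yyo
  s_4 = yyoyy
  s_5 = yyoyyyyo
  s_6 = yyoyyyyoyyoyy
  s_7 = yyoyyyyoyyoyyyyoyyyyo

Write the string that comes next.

Each term (from the third on) is the previous term followed by the one before it: term 3 = yy·o = yyo.
Continuing: yyoyyyyoyyoyyyyoyyyyo · yyoyyyyoyyoyy gives term 8.

yyoyyyyoyyoyyyyoyyyyoyyoyyyyoyyoyy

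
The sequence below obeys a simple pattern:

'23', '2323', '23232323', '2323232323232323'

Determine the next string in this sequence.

23232323232323232323232323232323

Each string is two copies of the previous one concatenated.
One more doubling of 2323232323232323 gives the answer.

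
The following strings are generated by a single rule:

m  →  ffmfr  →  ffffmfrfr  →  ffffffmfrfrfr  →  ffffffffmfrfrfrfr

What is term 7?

s(k+1) = ff·s(k)·fr, so each term gains ff as a prefix and fr as a suffix.
From ffffffffmfrfrfrfr, 2 further steps: ffffffffmfrfrfrfr → ffffffffffmfrfrfrfrfr → (answer).

ffffffffffffmfrfrfrfrfrfr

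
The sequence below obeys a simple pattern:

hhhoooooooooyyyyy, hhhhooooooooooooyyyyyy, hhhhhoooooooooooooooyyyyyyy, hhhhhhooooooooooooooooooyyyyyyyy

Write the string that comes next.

hhhhhhhoooooooooooooooooooooyyyyyyyyy

Reading off run lengths: h runs 3, 4, 5, 6; o runs 9, 12, 15, 18; y runs 5, 6, 7, 8 — each is linear in n, where the shown terms are n = 3, 4, 5, 6.
Setting n = 7 gives 7, 21, 9 characters in each block.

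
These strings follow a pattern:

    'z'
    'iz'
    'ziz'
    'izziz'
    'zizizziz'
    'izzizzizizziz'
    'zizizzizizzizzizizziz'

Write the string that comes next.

Each term (from the third on) is the two preceding terms concatenated in order: term 3 = z·iz = ziz.
The next term joins izzizzizizziz and zizizzizizzizzizizziz.

izzizzizizzizzizizzizizzizzizizziz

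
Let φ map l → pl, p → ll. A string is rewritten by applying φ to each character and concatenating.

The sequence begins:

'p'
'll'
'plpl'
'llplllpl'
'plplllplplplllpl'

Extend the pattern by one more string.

llplllplplplllplllplllplplplllpl

Replace each of the 16 characters of plplllplplplllpl in place — ll pl ll pl pl pl ll pl ll pl ll pl pl pl ll pl — and concatenate.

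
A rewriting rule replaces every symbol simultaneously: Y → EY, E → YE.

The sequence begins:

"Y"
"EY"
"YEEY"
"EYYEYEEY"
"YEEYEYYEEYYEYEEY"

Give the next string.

Replace each of the 16 characters of YEEYEYYEEYYEYEEY in place — EY YE YE EY YE EY EY YE YE EY EY YE EY YE YE EY — and concatenate.

EYYEYEEYYEEYEYYEYEEYEYYEEYYEYEEY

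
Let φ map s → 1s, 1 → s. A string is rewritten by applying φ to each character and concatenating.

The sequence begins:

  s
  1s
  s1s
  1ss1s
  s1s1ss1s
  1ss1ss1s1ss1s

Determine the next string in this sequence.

Rewriting the 13 symbols of 1ss1ss1s1ss1s one by one yields s 1s 1s s 1s 1s s 1s s 1s 1s s 1s; concatenated:

s1s1ss1s1ss1ss1s1ss1s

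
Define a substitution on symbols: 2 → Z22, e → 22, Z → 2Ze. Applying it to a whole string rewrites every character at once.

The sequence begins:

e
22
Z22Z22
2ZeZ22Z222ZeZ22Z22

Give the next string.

φ(2ZeZ22Z222ZeZ22Z22) expands symbol-by-symbol to Z22 2Ze 22 2Ze Z22 Z22 2Ze Z22 Z22 Z22 2Ze 22 2Ze Z22 Z22 2Ze Z22 Z22; joining the 18 pieces gives the next term.

Z222Ze222ZeZ22Z222ZeZ22Z22Z222Ze222ZeZ22Z222ZeZ22Z22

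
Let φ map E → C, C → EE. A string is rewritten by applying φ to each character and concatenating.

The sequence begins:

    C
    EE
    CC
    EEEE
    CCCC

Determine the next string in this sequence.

EEEEEEEE

Expanding CCCC: C→EE, C→EE, C→EE, C→EE. Concatenated: EE EE EE EE.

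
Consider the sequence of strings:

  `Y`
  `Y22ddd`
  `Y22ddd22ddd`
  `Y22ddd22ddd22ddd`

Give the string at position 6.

Each term is the previous one with 22ddd appended.
From Y22ddd22ddd22ddd, 2 further steps: Y22ddd22ddd22ddd → Y22ddd22ddd22ddd22ddd → (answer).

Y22ddd22ddd22ddd22ddd22ddd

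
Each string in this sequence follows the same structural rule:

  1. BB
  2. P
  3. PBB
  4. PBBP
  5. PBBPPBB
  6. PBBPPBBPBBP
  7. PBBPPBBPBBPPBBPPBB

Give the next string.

Each term (from the third on) is the previous term followed by the one before it: term 3 = P·BB = PBB.
Continuing: PBBPPBBPBBPPBBPPBB · PBBPPBBPBBP gives term 8.

PBBPPBBPBBPPBBPPBBPBBPPBBPBBP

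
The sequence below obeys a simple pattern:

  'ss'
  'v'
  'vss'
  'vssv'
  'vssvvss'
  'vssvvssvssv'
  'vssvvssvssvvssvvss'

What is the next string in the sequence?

This is a Fibonacci-style word recurrence s(k) = s(k−1)·s(k−2): e.g. v·ss = vss.
So term 8 is vssvvssvssvvssvvss·vssvvssvssv.

vssvvssvssvvssvvssvssvvssvssv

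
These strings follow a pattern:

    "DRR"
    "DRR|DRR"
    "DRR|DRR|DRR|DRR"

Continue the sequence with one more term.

Each string is two copies of the previous one joined by '|'.
Doubling DRR|DRR|DRR|DRR with '|' between the halves:

DRR|DRR|DRR|DRR|DRR|DRR|DRR|DRR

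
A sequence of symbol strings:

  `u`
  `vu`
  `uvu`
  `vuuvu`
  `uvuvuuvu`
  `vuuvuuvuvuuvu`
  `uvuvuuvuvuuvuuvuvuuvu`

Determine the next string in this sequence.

This is a Fibonacci-style word recurrence s(k) = s(k−2)·s(k−1): e.g. u·vu = uvu.
So term 8 is vuuvuuvuvuuvu·uvuvuuvuvuuvuuvuvuuvu.

vuuvuuvuvuuvuuvuvuuvuvuuvuuvuvuuvu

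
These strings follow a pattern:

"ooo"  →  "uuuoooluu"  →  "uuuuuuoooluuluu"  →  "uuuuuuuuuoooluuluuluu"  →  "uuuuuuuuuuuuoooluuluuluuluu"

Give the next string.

uuuuuuuuuuuuuuuoooluuluuluuluuluu

s(k+1) = uuu·s(k)·luu, so each term gains uuu as a prefix and luu as a suffix.
One more step from uuuuuuuuuuuuoooluuluuluuluu gives the answer.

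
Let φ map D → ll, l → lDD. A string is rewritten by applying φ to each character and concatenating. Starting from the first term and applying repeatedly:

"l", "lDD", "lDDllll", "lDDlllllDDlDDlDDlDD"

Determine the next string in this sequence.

lDDlllllDDlDDlDDlDDlDDlllllDDlllllDDlllllDDllll

Replace each of the 19 characters of lDDlllllDDlDDlDDlDD in place — lDD ll ll lDD lDD lDD lDD lDD ll ll lDD ll ll lDD ll ll lDD ll ll — and concatenate.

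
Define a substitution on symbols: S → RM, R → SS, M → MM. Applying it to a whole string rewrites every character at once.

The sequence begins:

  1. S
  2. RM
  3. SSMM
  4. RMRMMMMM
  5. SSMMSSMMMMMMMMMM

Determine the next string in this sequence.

φ(SSMMSSMMMMMMMMMM) expands symbol-by-symbol to RM RM MM MM RM RM MM MM MM MM MM MM MM MM MM MM; joining the 16 pieces gives the next term.

RMRMMMMMRMRMMMMMMMMMMMMMMMMMMMMM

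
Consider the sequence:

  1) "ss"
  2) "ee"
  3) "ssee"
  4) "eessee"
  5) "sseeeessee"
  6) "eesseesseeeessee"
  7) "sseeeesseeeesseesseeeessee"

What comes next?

Each term (from the third on) is the two preceding terms concatenated in order: term 3 = ss·ee = ssee.
Continuing: eesseesseeeessee · sseeeesseeeesseesseeeessee gives term 8.

eesseesseeeesseesseeeesseeeesseesseeeessee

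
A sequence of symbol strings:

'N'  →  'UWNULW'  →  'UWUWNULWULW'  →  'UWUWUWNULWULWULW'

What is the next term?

UWUWUWUWNULWULWULWULW

Each term wraps the previous one in UW on the left and ULW on the right.
One more step from UWUWUWNULWULWULW gives the answer.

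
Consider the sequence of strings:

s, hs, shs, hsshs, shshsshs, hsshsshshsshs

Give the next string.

shshsshshsshsshshsshs

This is a Fibonacci-style word recurrence s(k) = s(k−2)·s(k−1): e.g. s·hs = shs.
The next term joins shshsshs and hsshsshshsshs.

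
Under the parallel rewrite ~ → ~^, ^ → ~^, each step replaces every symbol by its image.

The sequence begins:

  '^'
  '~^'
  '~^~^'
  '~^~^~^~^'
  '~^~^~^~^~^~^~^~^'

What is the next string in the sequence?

Applying the rule to each of the 16 symbols of ~^~^~^~^~^~^~^~^ gives the pieces ~^ ~^ ~^ ~^ ~^ ~^ ~^ ~^ ~^ ~^ ~^ ~^ ~^ ~^ ~^ ~^, which concatenate to the answer.

~^~^~^~^~^~^~^~^~^~^~^~^~^~^~^~^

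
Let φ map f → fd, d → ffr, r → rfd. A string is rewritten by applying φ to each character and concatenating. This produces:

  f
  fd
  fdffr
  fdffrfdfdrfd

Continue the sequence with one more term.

Expanding fdffrfdfdrfd: f→fd, d→ffr, f→fd, f→fd, r→rfd, f→fd, d→ffr, f→fd, d→ffr, r→rfd, f→fd, d→ffr. Concatenated: fd ffr fd fd rfd fd ffr fd ffr rfd fd ffr.

fdffrfdfdrfdfdffrfdffrrfdfdffr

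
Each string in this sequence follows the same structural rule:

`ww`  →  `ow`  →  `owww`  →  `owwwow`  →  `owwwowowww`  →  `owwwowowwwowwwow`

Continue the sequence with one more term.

owwwowowwwowwwowowwwowowww

This is a Fibonacci-style word recurrence s(k) = s(k−1)·s(k−2): e.g. ow·ww = owww.
The next term joins owwwowowwwowwwow and owwwowowww.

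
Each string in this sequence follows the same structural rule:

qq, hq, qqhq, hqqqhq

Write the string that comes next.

Each term (from the third on) is the two preceding terms concatenated in order: term 3 = qq·hq = qqhq.
Continuing: qqhq · hqqqhq gives term 5.

qqhqhqqqhq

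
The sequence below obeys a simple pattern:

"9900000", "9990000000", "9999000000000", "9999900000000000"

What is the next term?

Term n consists of n 9's, followed by 2n+1 0's, where the shown terms are n = 2, 3, 4, 5.
Setting n = 6 gives 6, 13 characters in each block.

9999990000000000000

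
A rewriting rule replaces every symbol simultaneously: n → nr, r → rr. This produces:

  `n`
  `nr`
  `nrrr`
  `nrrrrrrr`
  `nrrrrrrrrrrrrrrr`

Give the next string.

Replace each of the 16 characters of nrrrrrrrrrrrrrrr in place — nr rr rr rr rr rr rr rr rr rr rr rr rr rr rr rr — and concatenate.

nrrrrrrrrrrrrrrrrrrrrrrrrrrrrrrr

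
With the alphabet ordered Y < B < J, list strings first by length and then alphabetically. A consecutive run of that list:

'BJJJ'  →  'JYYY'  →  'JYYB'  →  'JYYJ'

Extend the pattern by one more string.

Find the rightmost character of JYYJ below J, bump it to the next letter, and reset everything to its right to Y.

JYBY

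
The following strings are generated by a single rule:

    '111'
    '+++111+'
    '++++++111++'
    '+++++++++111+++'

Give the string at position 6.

+++++++++++++++111+++++

s(k+1) = +++·s(k)·+, so each term gains +++ as a prefix and + as a suffix.
From +++++++++111+++, 2 further steps: +++++++++111+++ → ++++++++++++111++++ → (answer).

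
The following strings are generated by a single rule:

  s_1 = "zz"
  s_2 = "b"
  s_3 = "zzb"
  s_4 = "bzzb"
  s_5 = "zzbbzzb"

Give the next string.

bzzbzzbbzzb

From term 3 onward, concatenate the second-to-last term with the last: zz·b = zzb, b·zzb = bzzb, …
So term 6 is bzzb·zzbbzzb.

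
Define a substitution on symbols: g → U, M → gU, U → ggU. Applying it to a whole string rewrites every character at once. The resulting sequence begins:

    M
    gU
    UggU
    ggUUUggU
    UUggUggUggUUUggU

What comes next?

Rewriting the 16 symbols of UUggUggUggUUUggU one by one yields ggU ggU U U ggU U U ggU U U ggU ggU ggU U U ggU; concatenated:

ggUggUUUggUUUggUUUggUggUggUUUggU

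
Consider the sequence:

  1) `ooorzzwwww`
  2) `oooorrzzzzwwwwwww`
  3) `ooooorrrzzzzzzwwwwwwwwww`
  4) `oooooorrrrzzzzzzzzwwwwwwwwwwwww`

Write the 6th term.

oooooooorrrrrrzzzzzzzzzzzzwwwwwwwwwwwwwwwwwww

Term n consists of n+2 o's, followed by n r's, followed by 2n z's, followed by 3n+1 w's (n = 1, 2, …).
For term 6, n = 6, so the run lengths are 8, 6, 12, 19.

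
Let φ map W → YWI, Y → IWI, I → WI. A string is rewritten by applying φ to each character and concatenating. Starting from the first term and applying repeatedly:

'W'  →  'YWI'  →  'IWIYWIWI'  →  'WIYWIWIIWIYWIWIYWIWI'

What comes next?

Applying the rule to each of the 20 symbols of WIYWIWIIWIYWIWIYWIWI gives the pieces YWI WI IWI YWI WI YWI WI WI YWI WI IWI YWI WI YWI WI IWI YWI WI YWI WI, which concatenate to the answer.

YWIWIIWIYWIWIYWIWIWIYWIWIIWIYWIWIYWIWIIWIYWIWIYWIWI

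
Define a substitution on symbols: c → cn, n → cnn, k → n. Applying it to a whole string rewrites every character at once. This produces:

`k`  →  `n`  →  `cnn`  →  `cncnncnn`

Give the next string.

cncnncncnncnncncnncnn

Apply φ to cncnncnn symbol by symbol: c→cn, n→cnn, c→cn, n→cnn, n→cnn, c→cn, n→cnn, n→cnn; joined: cn cnn cn cnn cnn cn cnn cnn.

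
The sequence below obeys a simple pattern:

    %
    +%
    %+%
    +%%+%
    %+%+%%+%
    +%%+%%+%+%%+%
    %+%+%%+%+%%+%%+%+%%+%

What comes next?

+%%+%%+%+%%+%%+%+%%+%+%%+%%+%+%%+%

From term 3 onward, concatenate the second-to-last term with the last: %·+% = %+%, +%·%+% = +%%+%, …
So term 8 is +%%+%%+%+%%+%·%+%+%%+%+%%+%%+%+%%+%.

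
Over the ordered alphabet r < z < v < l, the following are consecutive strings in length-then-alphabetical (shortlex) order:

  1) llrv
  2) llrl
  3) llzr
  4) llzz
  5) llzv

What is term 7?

Continuing the enumeration 2 steps past llzv: llzv → llzl → (answer).

llvr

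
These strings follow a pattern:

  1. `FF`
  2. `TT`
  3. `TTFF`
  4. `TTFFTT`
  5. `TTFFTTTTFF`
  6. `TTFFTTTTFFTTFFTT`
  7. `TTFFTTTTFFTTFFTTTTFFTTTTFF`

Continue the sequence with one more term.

TTFFTTTTFFTTFFTTTTFFTTTTFFTTFFTTTTFFTTFFTT

From term 3 onward, concatenate the last term with the second-to-last: TT·FF = TTFF, TTFF·TT = TTFFTT, …
The next term joins TTFFTTTTFFTTFFTTTTFFTTTTFF and TTFFTTTTFFTTFFTT.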